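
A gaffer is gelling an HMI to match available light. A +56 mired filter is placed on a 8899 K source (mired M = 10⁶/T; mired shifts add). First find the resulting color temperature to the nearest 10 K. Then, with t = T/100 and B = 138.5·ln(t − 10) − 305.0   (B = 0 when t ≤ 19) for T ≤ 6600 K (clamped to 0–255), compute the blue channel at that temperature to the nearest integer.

235

M_in = 10⁶/8899 = 112.37; M_out = 112.37 + (+56) = 168.37.
T_out = 10⁶/168.37 = 5939.2 K → 5940 K; t = 59.4.
B = 138.5·ln(59.4 − 10) − 305.0 = 138.5·ln 49.4 − 305.0 = 138.5·3.9000 − 305.0 = 235.143.
Rounded: 235.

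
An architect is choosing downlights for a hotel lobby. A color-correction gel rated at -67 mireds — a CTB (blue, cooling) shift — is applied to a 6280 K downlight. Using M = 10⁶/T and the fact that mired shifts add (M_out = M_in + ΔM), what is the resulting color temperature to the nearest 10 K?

10840 K

M_in = 10⁶/6280 = 159.24 mireds.
M_out = 159.24 + (-67) = 92.24 mireds.
T_out = 10⁶/92.24 = 10841.8 K → 10840 K.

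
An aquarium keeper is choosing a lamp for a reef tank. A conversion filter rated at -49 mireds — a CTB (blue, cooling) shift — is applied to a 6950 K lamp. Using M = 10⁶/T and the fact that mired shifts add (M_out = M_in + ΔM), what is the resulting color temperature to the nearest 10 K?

10540 K

M_in = 10⁶/6950 = 143.88 mireds.
M_out = 143.88 + (-49) = 94.88 mireds.
T_out = 10⁶/94.88 = 10539.1 K → 10540 K.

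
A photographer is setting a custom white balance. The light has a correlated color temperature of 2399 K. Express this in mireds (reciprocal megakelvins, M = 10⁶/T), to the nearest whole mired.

417 mireds

M = 10⁶ / 2399 = 416.840 → 417 mireds.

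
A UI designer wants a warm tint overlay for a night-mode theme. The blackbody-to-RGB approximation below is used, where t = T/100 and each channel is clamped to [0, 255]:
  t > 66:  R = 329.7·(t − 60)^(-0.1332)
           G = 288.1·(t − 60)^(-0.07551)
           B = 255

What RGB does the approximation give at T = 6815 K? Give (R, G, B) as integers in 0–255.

t = 6815/100 = 68.15; the t > 66 branch applies.
R = 329.7·(68.15 − 60)^(-0.1332) = 329.7·8.15^(-0.1332) = 329.7·0.75620 = 249.317.
G = 288.1·(68.15 − 60)^(-0.07551) = 288.1·8.15^(-0.07551) = 288.1·0.85349 = 245.890.
B = 255 by definition for t > 66.
Rounded: (249, 246, 255).

(249, 246, 255)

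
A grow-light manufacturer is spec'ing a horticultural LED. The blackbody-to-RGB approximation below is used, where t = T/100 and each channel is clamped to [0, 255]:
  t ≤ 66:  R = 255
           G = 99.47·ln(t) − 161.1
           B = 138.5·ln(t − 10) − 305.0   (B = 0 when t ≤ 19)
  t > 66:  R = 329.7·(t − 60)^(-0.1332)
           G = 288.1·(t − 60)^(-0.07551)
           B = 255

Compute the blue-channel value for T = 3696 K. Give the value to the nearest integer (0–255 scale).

151

t = 3696/100 = 36.96; the t ≤ 66 branch applies.
B = 138.5·ln(36.96 − 10) − 305.0 = 138.5·ln 26.96 − 305.0 = 138.5·3.2944 − 305.0 = 151.268.
Rounded: 151.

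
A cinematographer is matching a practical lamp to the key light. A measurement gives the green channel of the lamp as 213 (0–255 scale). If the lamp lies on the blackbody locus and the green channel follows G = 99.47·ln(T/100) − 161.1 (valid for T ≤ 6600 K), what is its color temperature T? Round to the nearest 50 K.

4300 K

ln t = (213 + 161.1) / 99.47 = 3.7609.
t = e^3.7609 = 42.989.
T = 100·t = 4299 K → 4300 K to the nearest 50 K.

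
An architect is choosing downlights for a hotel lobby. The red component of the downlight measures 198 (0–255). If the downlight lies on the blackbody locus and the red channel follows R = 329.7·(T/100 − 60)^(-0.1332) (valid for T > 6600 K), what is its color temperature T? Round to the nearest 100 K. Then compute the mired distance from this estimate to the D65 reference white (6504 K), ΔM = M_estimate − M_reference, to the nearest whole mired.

(t − 60)^(-0.1332) = 198/329.7 = 0.60055.
t − 60 = 0.60055^(1/-0.1332) = 0.60055^(-7.508) = 45.980, so t = 105.980.
T = 100·t = 10598 K → 10600 K to the nearest 100 K.
M_estimate = 10⁶/10600 = 94.34; M_reference = 10⁶/6504 = 153.75.
ΔM = 94.34 − 153.75 = -59.41 → -59 mireds.

-59 mireds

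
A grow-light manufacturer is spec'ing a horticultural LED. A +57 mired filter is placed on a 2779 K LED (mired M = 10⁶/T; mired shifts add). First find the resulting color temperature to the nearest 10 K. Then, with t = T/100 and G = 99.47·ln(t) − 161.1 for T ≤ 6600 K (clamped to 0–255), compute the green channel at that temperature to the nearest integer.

M_in = 10⁶/2779 = 359.84; M_out = 359.84 + (+57) = 416.84.
T_out = 10⁶/416.84 = 2399.0 K → 2400 K; t = 24.
G = 99.47·ln 24 − 161.1 = 99.47·3.1781 − 161.1 = 155.021.
Rounded: 155.

155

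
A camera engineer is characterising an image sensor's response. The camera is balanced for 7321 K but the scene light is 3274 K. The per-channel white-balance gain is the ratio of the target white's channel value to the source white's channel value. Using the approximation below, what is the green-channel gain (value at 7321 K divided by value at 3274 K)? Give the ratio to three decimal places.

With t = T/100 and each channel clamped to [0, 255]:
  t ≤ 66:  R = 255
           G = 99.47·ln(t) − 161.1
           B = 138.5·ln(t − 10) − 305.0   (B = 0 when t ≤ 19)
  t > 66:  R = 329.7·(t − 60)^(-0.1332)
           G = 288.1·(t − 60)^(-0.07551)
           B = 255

At 3274 K (t = 32.74):
  G = 99.47·ln 32.74 − 161.1 = 99.47·3.4886 − 161.1 = 185.911.
At 7321 K (t = 73.21):
  G = 288.1·(73.21 − 60)^(-0.07551) = 288.1·13.21^(-0.07551) = 288.1·0.82293 = 237.085.
Gain = 237.085 / 185.911 = 1.2753 → 1.275.

1.275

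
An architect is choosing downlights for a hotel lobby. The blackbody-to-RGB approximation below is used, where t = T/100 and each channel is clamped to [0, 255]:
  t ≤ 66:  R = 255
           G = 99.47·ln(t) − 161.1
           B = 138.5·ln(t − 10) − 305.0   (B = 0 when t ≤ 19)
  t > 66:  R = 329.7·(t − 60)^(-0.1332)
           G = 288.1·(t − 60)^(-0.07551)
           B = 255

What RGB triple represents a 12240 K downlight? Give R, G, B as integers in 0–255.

t = 12240/100 = 122.4; the t > 66 branch applies.
R = 329.7·(122.4 − 60)^(-0.1332) = 329.7·62.4^(-0.1332) = 329.7·0.57661 = 190.108.
G = 288.1·(122.4 − 60)^(-0.07551) = 288.1·62.4^(-0.07551) = 288.1·0.73189 = 210.857.
B = 255 by definition for t > 66.
Rounded: (190, 211, 255).

R=190, G=211, B=255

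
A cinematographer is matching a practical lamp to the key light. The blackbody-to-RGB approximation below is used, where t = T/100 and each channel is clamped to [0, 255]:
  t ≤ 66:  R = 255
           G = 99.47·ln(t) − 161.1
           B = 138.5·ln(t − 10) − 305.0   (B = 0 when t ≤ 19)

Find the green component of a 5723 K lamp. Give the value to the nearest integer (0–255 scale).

t = 5723/100 = 57.23; the t ≤ 66 branch applies.
G = 99.47·ln 57.23 − 161.1 = 99.47·4.0471 − 161.1 = 241.463.
Rounded: 241.

241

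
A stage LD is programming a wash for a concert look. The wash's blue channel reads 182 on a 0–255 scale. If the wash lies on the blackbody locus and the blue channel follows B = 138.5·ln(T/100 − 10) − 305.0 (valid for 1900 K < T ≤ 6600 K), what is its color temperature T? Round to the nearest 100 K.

ln(t − 10) = (182 + 305.0) / 138.5 = 3.5162.
t − 10 = e^3.5162 = 33.658, so t = 43.658.
T = 100·t = 4366 K → 4400 K to the nearest 100 K.

4400 K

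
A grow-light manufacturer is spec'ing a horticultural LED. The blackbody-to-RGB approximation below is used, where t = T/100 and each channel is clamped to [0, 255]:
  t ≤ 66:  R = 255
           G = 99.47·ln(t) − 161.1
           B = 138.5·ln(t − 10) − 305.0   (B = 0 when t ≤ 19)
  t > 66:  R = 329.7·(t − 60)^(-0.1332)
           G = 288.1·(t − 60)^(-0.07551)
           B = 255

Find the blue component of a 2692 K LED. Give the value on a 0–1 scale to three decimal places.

t = 2692/100 = 26.92; the t ≤ 66 branch applies.
B = 138.5·ln(26.92 − 10) − 305.0 = 138.5·ln 16.92 − 305.0 = 138.5·2.8285 − 305.0 = 86.747.
On a 0–1 scale: 86.747/255 = 0.3402 → 0.340.

0.340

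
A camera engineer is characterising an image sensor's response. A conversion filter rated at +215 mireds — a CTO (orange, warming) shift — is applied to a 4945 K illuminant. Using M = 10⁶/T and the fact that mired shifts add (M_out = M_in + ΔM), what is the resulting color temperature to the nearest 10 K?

2400 K

M_in = 10⁶/4945 = 202.22 mireds.
M_out = 202.22 + (+215) = 417.22 mireds.
T_out = 10⁶/417.22 = 2396.8 K → 2400 K.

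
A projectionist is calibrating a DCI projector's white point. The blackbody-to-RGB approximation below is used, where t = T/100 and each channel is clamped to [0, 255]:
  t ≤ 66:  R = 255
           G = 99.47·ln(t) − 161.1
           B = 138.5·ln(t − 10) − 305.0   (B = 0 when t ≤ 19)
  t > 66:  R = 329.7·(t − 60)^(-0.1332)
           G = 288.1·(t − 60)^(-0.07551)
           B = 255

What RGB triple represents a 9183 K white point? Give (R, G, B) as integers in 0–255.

(208, 222, 255)

t = 9183/100 = 91.83; the t > 66 branch applies.
R = 329.7·(91.83 − 60)^(-0.1332) = 329.7·31.83^(-0.1332) = 329.7·0.63070 = 207.941.
G = 288.1·(91.83 − 60)^(-0.07551) = 288.1·31.83^(-0.07551) = 288.1·0.77005 = 221.852.
B = 255 by definition for t > 66.
Rounded: (208, 222, 255).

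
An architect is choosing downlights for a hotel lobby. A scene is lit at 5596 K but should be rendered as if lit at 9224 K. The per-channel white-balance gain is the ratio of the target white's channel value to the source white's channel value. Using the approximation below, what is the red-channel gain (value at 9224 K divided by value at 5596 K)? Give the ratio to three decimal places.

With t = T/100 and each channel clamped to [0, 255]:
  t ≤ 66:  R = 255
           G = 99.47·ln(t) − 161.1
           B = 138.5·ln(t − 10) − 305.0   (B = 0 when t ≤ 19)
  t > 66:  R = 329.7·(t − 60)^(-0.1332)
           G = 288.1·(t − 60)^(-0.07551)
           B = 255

At 5596 K (t = 55.96):
  R = 255 by definition for t ≤ 66.
At 9224 K (t = 92.24):
  R = 329.7·(92.24 − 60)^(-0.1332) = 329.7·32.24^(-0.1332) = 329.7·0.62962 = 207.587.
Gain = 207.587 / 255.000 = 0.8141 → 0.814.

0.814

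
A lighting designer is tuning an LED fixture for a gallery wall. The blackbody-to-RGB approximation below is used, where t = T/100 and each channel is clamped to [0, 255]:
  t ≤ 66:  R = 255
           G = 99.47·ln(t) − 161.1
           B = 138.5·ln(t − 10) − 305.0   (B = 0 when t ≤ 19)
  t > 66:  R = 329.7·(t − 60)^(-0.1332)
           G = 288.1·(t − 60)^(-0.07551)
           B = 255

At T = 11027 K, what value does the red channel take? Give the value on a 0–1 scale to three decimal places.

0.767

t = 11027/100 = 110.27; the t > 66 branch applies.
R = 329.7·(110.27 − 60)^(-0.1332) = 329.7·50.27^(-0.1332) = 329.7·0.59345 = 195.661.
On a 0–1 scale: 195.661/255 = 0.7673 → 0.767.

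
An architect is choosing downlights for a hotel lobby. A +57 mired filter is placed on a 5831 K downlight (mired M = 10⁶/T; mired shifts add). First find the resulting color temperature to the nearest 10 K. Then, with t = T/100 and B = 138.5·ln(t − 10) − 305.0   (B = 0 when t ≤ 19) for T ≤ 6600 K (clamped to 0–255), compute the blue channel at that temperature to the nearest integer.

M_in = 10⁶/5831 = 171.50; M_out = 171.50 + (+57) = 228.50.
T_out = 10⁶/228.50 = 4376.4 K → 4380 K; t = 43.8.
B = 138.5·ln(43.8 − 10) − 305.0 = 138.5·ln 33.8 − 305.0 = 138.5·3.5205 − 305.0 = 182.584.
Rounded: 183.

183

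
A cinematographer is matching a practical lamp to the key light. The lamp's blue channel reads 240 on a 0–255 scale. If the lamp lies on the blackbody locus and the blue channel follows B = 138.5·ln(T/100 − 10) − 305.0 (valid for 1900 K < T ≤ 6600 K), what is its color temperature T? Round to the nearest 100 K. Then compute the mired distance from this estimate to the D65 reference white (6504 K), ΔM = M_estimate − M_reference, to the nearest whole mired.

ln(t − 10) = (240 + 305.0) / 138.5 = 3.9350.
t − 10 = e^3.9350 = 51.163, so t = 61.163.
T = 100·t = 6116 K → 6100 K to the nearest 100 K.
M_estimate = 10⁶/6100 = 163.93; M_reference = 10⁶/6504 = 153.75.
ΔM = 163.93 − 153.75 = 10.18 → +10 mireds.

+10 mireds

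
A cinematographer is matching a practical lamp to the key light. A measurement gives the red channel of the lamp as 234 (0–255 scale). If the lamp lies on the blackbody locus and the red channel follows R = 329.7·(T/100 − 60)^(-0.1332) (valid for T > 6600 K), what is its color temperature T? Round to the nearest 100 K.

(t − 60)^(-0.1332) = 234/329.7 = 0.70974.
t − 60 = 0.70974^(1/-0.1332) = 0.70974^(-7.508) = 13.119, so t = 73.119.
T = 100·t = 7312 K → 7300 K to the nearest 100 K.

7300 K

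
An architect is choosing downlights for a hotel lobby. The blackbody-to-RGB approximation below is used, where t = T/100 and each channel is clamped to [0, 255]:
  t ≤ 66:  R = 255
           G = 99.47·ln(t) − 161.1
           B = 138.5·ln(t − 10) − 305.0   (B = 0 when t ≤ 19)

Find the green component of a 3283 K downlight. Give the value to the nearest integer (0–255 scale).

t = 3283/100 = 32.83; the t ≤ 66 branch applies.
G = 99.47·ln 32.83 − 161.1 = 99.47·3.4913 − 161.1 = 186.184.
Rounded: 186.

186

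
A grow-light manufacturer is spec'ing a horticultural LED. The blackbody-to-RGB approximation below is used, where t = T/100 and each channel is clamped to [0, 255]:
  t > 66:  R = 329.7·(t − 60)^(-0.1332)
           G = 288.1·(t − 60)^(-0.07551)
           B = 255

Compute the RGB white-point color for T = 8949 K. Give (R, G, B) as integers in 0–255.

t = 8949/100 = 89.49; the t > 66 branch applies.
R = 329.7·(89.49 − 60)^(-0.1332) = 329.7·29.49^(-0.1332) = 329.7·0.63715 = 210.067.
G = 288.1·(89.49 − 60)^(-0.07551) = 288.1·29.49^(-0.07551) = 288.1·0.77451 = 223.135.
B = 255 by definition for t > 66.
Rounded: (210, 223, 255).

(210, 223, 255)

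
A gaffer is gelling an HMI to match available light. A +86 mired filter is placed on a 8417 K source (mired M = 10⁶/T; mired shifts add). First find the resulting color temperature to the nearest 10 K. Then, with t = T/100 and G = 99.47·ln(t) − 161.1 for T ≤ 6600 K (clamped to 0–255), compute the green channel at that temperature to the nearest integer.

M_in = 10⁶/8417 = 118.81; M_out = 118.81 + (+86) = 204.81.
T_out = 10⁶/204.81 = 4882.6 K → 4880 K; t = 48.8.
G = 99.47·ln 48.8 − 161.1 = 99.47·3.8877 − 161.1 = 225.613.
Rounded: 226.

226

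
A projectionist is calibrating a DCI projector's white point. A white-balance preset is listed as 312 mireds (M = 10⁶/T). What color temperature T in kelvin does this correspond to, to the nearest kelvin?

T = 10⁶ / 312 = 3205.13 K → 3205 K.

3205 K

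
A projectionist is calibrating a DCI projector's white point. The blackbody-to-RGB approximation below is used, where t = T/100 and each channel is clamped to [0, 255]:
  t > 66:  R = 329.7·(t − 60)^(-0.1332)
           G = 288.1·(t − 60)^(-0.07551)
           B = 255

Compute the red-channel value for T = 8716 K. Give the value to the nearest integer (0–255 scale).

t = 8716/100 = 87.16; the t > 66 branch applies.
R = 329.7·(87.16 − 60)^(-0.1332) = 329.7·27.16^(-0.1332) = 329.7·0.64417 = 212.383.
Rounded: 212.

212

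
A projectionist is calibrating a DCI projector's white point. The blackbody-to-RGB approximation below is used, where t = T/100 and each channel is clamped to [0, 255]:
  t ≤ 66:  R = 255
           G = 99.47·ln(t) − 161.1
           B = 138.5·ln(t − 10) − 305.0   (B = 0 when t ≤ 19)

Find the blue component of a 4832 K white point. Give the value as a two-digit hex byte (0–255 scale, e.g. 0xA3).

t = 4832/100 = 48.32; the t ≤ 66 branch applies.
B = 138.5·ln(48.32 − 10) − 305.0 = 138.5·ln 38.32 − 305.0 = 138.5·3.6460 − 305.0 = 199.967.
Rounded: 200; in hex, 0xC8.

0xC8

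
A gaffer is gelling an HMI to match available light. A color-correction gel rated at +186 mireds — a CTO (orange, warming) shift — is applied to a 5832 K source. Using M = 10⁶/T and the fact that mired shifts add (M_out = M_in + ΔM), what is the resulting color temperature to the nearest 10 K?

2800 K

M_in = 10⁶/5832 = 171.47 mireds.
M_out = 171.47 + (+186) = 357.47 mireds.
T_out = 10⁶/357.47 = 2797.5 K → 2800 K.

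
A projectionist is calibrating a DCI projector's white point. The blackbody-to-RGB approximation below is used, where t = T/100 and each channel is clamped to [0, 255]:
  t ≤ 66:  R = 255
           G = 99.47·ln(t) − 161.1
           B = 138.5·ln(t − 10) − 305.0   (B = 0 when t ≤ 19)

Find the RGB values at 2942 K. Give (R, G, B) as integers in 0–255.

(255, 175, 106)

t = 2942/100 = 29.42; the t ≤ 66 branch applies.
R = 255 by definition for t ≤ 66.
G = 99.47·ln 29.42 − 161.1 = 99.47·3.3817 − 161.1 = 175.275.
B = 138.5·ln(29.42 − 10) − 305.0 = 138.5·ln 19.42 − 305.0 = 138.5·2.9663 − 305.0 = 105.833.
Rounded: (255, 175, 106).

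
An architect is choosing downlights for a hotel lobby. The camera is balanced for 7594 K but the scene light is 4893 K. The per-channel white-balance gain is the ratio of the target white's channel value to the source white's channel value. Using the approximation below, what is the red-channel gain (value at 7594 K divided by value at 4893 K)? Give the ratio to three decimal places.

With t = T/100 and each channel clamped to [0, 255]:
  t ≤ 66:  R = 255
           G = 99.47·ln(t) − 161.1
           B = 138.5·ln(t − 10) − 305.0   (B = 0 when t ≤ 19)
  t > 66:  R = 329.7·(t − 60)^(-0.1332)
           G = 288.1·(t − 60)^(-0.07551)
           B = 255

0.894

At 4893 K (t = 48.93):
  R = 255 by definition for t ≤ 66.
At 7594 K (t = 75.94):
  R = 329.7·(75.94 − 60)^(-0.1332) = 329.7·15.94^(-0.1332) = 329.7·0.69156 = 228.007.
Gain = 228.007 / 255.000 = 0.8941 → 0.894.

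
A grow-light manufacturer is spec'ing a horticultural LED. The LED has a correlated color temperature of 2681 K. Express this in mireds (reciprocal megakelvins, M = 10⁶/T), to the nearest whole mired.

373 mireds

M = 10⁶ / 2681 = 372.995 → 373 mireds.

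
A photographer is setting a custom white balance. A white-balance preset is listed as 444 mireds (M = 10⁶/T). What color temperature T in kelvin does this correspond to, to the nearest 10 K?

T = 10⁶ / 444 = 2252.25 K → 2250 K.

2250 K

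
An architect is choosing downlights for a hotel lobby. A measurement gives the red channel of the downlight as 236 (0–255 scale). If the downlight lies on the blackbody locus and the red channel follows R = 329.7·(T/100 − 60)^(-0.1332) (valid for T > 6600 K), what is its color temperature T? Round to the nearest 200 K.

7200 K

(t − 60)^(-0.1332) = 236/329.7 = 0.71580.
t − 60 = 0.71580^(1/-0.1332) = 0.71580^(-7.508) = 12.307, so t = 72.307.
T = 100·t = 7231 K → 7200 K to the nearest 200 K.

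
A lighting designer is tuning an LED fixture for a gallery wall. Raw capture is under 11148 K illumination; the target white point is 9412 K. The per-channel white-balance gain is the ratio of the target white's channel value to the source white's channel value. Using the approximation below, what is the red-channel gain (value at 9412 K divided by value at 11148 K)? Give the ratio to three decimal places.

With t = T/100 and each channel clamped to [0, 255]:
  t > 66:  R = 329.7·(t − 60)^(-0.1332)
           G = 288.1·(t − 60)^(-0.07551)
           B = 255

At 11148 K (t = 111.48):
  R = 329.7·(111.48 − 60)^(-0.1332) = 329.7·51.48^(-0.1332) = 329.7·0.59157 = 195.042.
At 9412 K (t = 94.12):
  R = 329.7·(94.12 − 60)^(-0.1332) = 329.7·34.12^(-0.1332) = 329.7·0.62489 = 206.026.
Gain = 206.026 / 195.042 = 1.0563 → 1.056.

1.056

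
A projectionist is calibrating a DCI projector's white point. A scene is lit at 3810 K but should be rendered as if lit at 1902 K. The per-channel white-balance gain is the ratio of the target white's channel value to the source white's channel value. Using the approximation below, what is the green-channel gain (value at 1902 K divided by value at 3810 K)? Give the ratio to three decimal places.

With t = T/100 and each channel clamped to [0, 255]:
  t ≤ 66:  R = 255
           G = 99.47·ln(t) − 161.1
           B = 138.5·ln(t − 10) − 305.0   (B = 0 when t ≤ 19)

0.656

At 3810 K (t = 38.1):
  G = 99.47·ln 38.1 − 161.1 = 99.47·3.6402 − 161.1 = 200.992.
At 1902 K (t = 19.02):
  G = 99.47·ln 19.02 − 161.1 = 99.47·2.9455 − 161.1 = 131.888.
Gain = 131.888 / 200.992 = 0.6562 → 0.656.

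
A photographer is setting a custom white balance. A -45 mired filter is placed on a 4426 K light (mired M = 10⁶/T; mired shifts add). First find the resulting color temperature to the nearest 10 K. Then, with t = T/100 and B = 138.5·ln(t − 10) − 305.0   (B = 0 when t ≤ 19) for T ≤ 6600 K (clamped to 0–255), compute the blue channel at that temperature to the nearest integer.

223

M_in = 10⁶/4426 = 225.94; M_out = 225.94 + (-45) = 180.94.
T_out = 10⁶/180.94 = 5526.8 K → 5530 K; t = 55.3.
B = 138.5·ln(55.3 − 10) − 305.0 = 138.5·ln 45.3 − 305.0 = 138.5·3.8133 − 305.0 = 223.143.
Rounded: 223.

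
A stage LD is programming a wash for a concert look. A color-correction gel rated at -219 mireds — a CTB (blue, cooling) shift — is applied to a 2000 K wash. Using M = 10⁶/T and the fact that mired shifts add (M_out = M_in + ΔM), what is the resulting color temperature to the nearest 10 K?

M_in = 10⁶/2000 = 500.00 mireds.
M_out = 500.00 + (-219) = 281.00 mireds.
T_out = 10⁶/281.00 = 3558.7 K → 3560 K.

3560 K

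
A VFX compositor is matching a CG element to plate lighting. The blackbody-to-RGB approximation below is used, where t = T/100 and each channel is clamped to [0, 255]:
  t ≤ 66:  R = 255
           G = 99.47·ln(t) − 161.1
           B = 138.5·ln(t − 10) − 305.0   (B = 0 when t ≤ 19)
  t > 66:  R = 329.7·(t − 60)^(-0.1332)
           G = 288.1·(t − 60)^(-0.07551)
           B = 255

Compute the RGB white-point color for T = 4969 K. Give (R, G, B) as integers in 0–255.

t = 4969/100 = 49.69; the t ≤ 66 branch applies.
R = 255 by definition for t ≤ 66.
G = 99.47·ln 49.69 − 161.1 = 99.47·3.9058 − 161.1 = 227.410.
B = 138.5·ln(49.69 − 10) − 305.0 = 138.5·ln 39.69 − 305.0 = 138.5·3.6811 − 305.0 = 204.832.
Rounded: (255, 227, 205).

(255, 227, 205)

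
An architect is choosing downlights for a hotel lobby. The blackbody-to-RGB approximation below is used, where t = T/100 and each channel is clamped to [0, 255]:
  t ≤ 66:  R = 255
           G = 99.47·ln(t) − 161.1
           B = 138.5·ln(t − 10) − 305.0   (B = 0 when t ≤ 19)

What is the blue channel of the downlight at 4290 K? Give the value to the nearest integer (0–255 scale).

179

t = 4290/100 = 42.9; the t ≤ 66 branch applies.
B = 138.5·ln(42.9 − 10) − 305.0 = 138.5·ln 32.9 − 305.0 = 138.5·3.4935 − 305.0 = 178.846.
Rounded: 179.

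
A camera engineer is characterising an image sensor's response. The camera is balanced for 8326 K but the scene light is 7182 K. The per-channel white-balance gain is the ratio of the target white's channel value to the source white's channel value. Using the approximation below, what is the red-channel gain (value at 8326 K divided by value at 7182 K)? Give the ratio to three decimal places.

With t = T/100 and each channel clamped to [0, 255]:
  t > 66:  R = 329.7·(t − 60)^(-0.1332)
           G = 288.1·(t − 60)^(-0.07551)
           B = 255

0.914

At 7182 K (t = 71.82):
  R = 329.7·(71.82 − 60)^(-0.1332) = 329.7·11.82^(-0.1332) = 329.7·0.71966 = 237.272.
At 8326 K (t = 83.26):
  R = 329.7·(83.26 − 60)^(-0.1332) = 329.7·23.26^(-0.1332) = 329.7·0.65761 = 216.814.
Gain = 216.814 / 237.272 = 0.9138 → 0.914.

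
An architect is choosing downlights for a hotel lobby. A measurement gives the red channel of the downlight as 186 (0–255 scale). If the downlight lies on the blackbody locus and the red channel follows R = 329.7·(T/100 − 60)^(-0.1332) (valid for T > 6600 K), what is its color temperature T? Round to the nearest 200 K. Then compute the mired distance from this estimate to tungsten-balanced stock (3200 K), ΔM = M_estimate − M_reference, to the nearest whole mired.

-238 mireds

(t − 60)^(-0.1332) = 186/329.7 = 0.56415.
t − 60 = 0.56415^(1/-0.1332) = 0.56415^(-7.508) = 73.521, so t = 133.521.
T = 100·t = 13352 K → 13400 K to the nearest 200 K.
M_estimate = 10⁶/13400 = 74.63; M_reference = 10⁶/3200 = 312.50.
ΔM = 74.63 − 312.50 = -237.87 → -238 mireds.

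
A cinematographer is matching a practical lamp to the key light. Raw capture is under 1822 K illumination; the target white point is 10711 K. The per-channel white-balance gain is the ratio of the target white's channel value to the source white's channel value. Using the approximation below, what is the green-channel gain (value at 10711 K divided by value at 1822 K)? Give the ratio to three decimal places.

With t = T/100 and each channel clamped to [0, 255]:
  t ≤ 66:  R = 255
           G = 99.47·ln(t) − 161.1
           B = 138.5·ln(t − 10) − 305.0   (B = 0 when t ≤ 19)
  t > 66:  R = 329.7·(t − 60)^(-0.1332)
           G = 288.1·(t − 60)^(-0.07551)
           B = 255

At 1822 K (t = 18.22):
  G = 99.47·ln 18.22 − 161.1 = 99.47·2.9025 − 161.1 = 127.614.
At 10711 K (t = 107.11):
  G = 288.1·(107.11 − 60)^(-0.07551) = 288.1·47.11^(-0.07551) = 288.1·0.74759 = 215.381.
Gain = 215.381 / 127.614 = 1.6878 → 1.688.

1.688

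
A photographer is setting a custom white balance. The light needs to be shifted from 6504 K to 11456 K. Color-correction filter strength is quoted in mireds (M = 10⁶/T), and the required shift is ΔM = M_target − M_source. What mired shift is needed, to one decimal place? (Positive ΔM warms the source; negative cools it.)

-66.5 mireds

M_source = 10⁶/6504 = 153.752; M_target = 10⁶/11456 = 87.291.
ΔM = 87.291 − 153.752 = -66.461 → -66.5 mireds, a cooling shift.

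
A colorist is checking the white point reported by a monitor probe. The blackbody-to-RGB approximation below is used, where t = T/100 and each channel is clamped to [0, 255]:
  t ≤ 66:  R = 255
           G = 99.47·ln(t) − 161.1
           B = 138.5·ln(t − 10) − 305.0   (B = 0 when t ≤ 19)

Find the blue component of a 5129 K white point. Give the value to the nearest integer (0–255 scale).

210

t = 5129/100 = 51.29; the t ≤ 66 branch applies.
B = 138.5·ln(51.29 − 10) − 305.0 = 138.5·ln 41.29 − 305.0 = 138.5·3.7206 − 305.0 = 210.306.
Rounded: 210.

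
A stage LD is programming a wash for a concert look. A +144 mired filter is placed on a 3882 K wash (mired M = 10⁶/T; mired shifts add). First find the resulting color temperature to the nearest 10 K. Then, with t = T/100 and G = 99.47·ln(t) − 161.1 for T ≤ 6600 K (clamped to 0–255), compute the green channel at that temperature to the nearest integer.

159

M_in = 10⁶/3882 = 257.60; M_out = 257.60 + (+144) = 401.60.
T_out = 10⁶/401.60 = 2490.0 K → 2490 K; t = 24.9.
G = 99.47·ln 24.9 − 161.1 = 99.47·3.2149 − 161.1 = 158.683.
Rounded: 159.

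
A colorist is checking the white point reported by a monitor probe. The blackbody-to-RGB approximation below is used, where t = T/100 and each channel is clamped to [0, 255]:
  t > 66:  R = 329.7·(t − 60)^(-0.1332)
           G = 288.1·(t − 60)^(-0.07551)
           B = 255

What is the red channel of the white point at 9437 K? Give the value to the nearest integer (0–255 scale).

t = 9437/100 = 94.37; the t > 66 branch applies.
R = 329.7·(94.37 − 60)^(-0.1332) = 329.7·34.37^(-0.1332) = 329.7·0.62428 = 205.826.
Rounded: 206.

206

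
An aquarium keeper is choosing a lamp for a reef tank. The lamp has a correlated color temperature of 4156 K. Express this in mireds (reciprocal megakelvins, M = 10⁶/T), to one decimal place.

M = 10⁶ / 4156 = 240.616 → 240.6 mireds.

240.6 mireds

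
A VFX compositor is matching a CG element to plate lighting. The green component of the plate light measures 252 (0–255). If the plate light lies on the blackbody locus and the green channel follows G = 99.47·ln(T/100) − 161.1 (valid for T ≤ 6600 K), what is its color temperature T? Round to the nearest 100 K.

6400 K

ln t = (252 + 161.1) / 99.47 = 4.1530.
t = e^4.1530 = 63.625.
T = 100·t = 6363 K → 6400 K to the nearest 100 K.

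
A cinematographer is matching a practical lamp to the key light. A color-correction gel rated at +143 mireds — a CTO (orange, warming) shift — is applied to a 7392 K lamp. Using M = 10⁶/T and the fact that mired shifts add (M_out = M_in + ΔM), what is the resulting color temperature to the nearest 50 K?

3600 K

M_in = 10⁶/7392 = 135.28 mireds.
M_out = 135.28 + (+143) = 278.28 mireds.
T_out = 10⁶/278.28 = 3593.5 K → 3600 K.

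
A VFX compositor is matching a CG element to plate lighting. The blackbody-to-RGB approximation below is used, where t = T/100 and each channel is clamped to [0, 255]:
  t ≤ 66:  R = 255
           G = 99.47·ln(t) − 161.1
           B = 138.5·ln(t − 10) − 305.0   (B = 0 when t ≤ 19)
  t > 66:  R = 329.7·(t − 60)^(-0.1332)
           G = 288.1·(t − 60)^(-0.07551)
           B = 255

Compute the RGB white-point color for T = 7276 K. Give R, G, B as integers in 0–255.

t = 7276/100 = 72.76; the t > 66 branch applies.
R = 329.7·(72.76 − 60)^(-0.1332) = 329.7·12.76^(-0.1332) = 329.7·0.71236 = 234.866.
G = 288.1·(72.76 − 60)^(-0.07551) = 288.1·12.76^(-0.07551) = 288.1·0.82508 = 237.706.
B = 255 by definition for t > 66.
Rounded: (235, 238, 255).

R=235, G=238, B=255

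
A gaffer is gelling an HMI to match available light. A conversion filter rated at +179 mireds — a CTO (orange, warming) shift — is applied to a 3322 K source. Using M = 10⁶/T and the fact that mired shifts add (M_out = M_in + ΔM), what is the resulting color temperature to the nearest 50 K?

M_in = 10⁶/3322 = 301.02 mireds.
M_out = 301.02 + (+179) = 480.02 mireds.
T_out = 10⁶/480.02 = 2083.2 K → 2100 K.

2100 K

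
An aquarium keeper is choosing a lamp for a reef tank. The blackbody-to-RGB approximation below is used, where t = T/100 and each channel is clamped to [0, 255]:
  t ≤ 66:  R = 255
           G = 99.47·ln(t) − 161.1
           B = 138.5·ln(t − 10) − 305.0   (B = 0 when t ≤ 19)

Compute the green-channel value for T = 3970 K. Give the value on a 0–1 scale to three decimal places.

0.804

t = 3970/100 = 39.7; the t ≤ 66 branch applies.
G = 99.47·ln 39.7 − 161.1 = 99.47·3.6814 − 161.1 = 205.084.
On a 0–1 scale: 205.084/255 = 0.8043 → 0.804.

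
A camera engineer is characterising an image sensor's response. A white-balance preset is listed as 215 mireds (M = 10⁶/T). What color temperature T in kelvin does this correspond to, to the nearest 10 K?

T = 10⁶ / 215 = 4651.16 K → 4650 K.

4650 K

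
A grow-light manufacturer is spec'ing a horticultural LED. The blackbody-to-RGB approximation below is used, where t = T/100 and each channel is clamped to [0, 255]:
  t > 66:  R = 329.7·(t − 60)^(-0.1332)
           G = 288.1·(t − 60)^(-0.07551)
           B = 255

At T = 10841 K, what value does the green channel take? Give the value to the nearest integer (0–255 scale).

215

t = 10841/100 = 108.41; the t > 66 branch applies.
G = 288.1·(108.41 − 60)^(-0.07551) = 288.1·48.41^(-0.07551) = 288.1·0.74605 = 214.938.
Rounded: 215.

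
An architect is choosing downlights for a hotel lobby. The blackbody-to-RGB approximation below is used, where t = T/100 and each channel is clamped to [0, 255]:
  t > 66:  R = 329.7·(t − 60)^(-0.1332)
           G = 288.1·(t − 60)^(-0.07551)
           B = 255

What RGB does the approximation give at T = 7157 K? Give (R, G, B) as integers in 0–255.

t = 7157/100 = 71.57; the t > 66 branch applies.
R = 329.7·(71.57 − 60)^(-0.1332) = 329.7·11.57^(-0.1332) = 329.7·0.72171 = 237.948.
G = 288.1·(71.57 − 60)^(-0.07551) = 288.1·11.57^(-0.07551) = 288.1·0.83120 = 239.470.
B = 255 by definition for t > 66.
Rounded: (238, 239, 255).

(238, 239, 255)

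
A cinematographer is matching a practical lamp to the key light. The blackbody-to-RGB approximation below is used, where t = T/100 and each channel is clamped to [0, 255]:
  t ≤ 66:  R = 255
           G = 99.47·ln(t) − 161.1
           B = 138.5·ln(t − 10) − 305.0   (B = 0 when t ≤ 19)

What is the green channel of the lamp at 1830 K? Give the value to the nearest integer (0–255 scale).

t = 1830/100 = 18.3; the t ≤ 66 branch applies.
G = 99.47·ln 18.3 − 161.1 = 99.47·2.9069 − 161.1 = 128.049.
Rounded: 128.

128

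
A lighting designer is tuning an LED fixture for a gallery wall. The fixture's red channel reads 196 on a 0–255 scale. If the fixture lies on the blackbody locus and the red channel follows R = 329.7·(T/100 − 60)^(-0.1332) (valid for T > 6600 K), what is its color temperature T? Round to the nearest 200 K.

11000 K

(t − 60)^(-0.1332) = 196/329.7 = 0.59448.
t − 60 = 0.59448^(1/-0.1332) = 0.59448^(-7.508) = 49.621, so t = 109.621.
T = 100·t = 10962 K → 11000 K to the nearest 200 K.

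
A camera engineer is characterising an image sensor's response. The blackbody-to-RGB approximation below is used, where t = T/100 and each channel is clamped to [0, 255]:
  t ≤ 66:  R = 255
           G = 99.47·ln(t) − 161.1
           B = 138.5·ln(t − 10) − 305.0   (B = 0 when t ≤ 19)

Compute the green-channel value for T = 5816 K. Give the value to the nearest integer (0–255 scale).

243

t = 5816/100 = 58.16; the t ≤ 66 branch applies.
G = 99.47·ln 58.16 − 161.1 = 99.47·4.0632 − 161.1 = 243.066.
Rounded: 243.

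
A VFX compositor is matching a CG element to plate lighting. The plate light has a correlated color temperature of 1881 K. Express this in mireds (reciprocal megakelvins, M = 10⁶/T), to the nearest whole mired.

532 mireds

M = 10⁶ / 1881 = 531.632 → 532 mireds.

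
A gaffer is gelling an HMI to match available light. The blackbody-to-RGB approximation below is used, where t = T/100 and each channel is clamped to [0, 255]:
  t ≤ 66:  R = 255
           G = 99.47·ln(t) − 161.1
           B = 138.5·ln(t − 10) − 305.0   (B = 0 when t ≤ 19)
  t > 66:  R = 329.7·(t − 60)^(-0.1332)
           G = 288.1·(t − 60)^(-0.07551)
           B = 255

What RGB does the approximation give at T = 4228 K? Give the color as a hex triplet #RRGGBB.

t = 4228/100 = 42.28; the t ≤ 66 branch applies.
R = 255 by definition for t ≤ 66.
G = 99.47·ln 42.28 − 161.1 = 99.47·3.7443 − 161.1 = 211.347.
B = 138.5·ln(42.28 − 10) − 305.0 = 138.5·ln 32.28 − 305.0 = 138.5·3.4744 − 305.0 = 176.211.
Rounded: (255, 211, 176).
In hex: #FFD3B0.

#FFD3B0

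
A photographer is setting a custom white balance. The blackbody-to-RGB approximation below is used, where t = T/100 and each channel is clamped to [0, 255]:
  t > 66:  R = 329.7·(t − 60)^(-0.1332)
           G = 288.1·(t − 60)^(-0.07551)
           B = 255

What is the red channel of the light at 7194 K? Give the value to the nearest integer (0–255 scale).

t = 7194/100 = 71.94; the t > 66 branch applies.
R = 329.7·(71.94 − 60)^(-0.1332) = 329.7·11.94^(-0.1332) = 329.7·0.71869 = 236.953.
Rounded: 237.

237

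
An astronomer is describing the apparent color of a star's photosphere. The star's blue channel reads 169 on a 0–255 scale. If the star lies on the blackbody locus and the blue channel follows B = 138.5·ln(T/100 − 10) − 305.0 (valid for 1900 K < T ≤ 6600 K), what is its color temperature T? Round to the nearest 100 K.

4100 K

ln(t − 10) = (169 + 305.0) / 138.5 = 3.4224.
t − 10 = e^3.4224 = 30.642, so t = 40.642.
T = 100·t = 4064 K → 4100 K to the nearest 100 K.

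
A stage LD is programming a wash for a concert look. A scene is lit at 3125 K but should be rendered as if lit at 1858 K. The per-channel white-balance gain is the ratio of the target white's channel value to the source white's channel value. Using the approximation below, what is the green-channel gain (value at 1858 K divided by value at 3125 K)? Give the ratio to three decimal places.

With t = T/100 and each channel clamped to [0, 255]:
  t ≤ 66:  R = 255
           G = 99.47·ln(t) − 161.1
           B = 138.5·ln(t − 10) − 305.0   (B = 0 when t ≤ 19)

At 3125 K (t = 31.25):
  G = 99.47·ln 31.25 − 161.1 = 99.47·3.4420 − 161.1 = 181.278.
At 1858 K (t = 18.58):
  G = 99.47·ln 18.58 − 161.1 = 99.47·2.9221 − 161.1 = 129.560.
Gain = 129.560 / 181.278 = 0.7147 → 0.715.

0.715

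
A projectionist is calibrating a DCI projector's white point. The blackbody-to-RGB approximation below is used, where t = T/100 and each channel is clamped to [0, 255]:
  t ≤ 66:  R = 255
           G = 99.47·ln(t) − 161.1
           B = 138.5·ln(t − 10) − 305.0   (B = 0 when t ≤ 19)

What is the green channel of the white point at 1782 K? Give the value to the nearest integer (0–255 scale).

t = 1782/100 = 17.82; the t ≤ 66 branch applies.
G = 99.47·ln 17.82 − 161.1 = 99.47·2.8803 − 161.1 = 125.406.
Rounded: 125.

125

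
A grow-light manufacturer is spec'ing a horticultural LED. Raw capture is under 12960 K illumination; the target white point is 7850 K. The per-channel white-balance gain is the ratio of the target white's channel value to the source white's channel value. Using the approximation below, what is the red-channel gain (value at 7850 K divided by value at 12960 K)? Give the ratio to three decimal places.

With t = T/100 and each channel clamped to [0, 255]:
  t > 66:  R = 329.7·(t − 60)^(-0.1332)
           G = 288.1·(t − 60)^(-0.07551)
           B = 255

1.193

At 12960 K (t = 129.6):
  R = 329.7·(129.6 − 60)^(-0.1332) = 329.7·69.6^(-0.1332) = 329.7·0.56828 = 187.363.
At 7850 K (t = 78.5):
  R = 329.7·(78.5 − 60)^(-0.1332) = 329.7·18.5^(-0.1332) = 329.7·0.67797 = 223.528.
Gain = 223.528 / 187.363 = 1.1930 → 1.193.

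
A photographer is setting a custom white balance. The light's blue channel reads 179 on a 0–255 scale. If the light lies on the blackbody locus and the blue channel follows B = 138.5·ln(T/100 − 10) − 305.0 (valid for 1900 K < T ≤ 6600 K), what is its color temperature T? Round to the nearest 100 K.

4300 K

ln(t − 10) = (179 + 305.0) / 138.5 = 3.4946.
t − 10 = e^3.4946 = 32.937, so t = 42.937.
T = 100·t = 4294 K → 4300 K to the nearest 100 K.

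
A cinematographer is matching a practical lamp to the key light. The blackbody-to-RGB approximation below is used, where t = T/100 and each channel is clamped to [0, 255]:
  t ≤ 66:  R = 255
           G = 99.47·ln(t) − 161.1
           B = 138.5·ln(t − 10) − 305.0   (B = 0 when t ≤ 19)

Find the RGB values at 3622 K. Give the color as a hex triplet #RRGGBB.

#FFC493

t = 3622/100 = 36.22; the t ≤ 66 branch applies.
R = 255 by definition for t ≤ 66.
G = 99.47·ln 36.22 − 161.1 = 99.47·3.5896 − 161.1 = 195.959.
B = 138.5·ln(36.22 − 10) − 305.0 = 138.5·ln 26.22 − 305.0 = 138.5·3.2665 − 305.0 = 147.413.
Rounded: (255, 196, 147).
In hex: #FFC493.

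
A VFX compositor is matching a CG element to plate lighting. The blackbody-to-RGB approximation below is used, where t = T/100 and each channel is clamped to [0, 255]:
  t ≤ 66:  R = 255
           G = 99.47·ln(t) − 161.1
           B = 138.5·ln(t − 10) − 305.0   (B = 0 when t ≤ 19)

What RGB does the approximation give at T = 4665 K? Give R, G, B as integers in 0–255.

t = 4665/100 = 46.65; the t ≤ 66 branch applies.
R = 255 by definition for t ≤ 66.
G = 99.47·ln 46.65 − 161.1 = 99.47·3.8427 − 161.1 = 221.131.
B = 138.5·ln(46.65 − 10) − 305.0 = 138.5·ln 36.65 − 305.0 = 138.5·3.6014 − 305.0 = 193.796.
Rounded: (255, 221, 194).

R=255, G=221, B=194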